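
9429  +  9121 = 18550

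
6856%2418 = 2020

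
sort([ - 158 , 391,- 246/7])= [  -  158, - 246/7,391 ] 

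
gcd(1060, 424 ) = 212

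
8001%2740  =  2521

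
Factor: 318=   2^1*3^1*53^1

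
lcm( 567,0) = 0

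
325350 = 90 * 3615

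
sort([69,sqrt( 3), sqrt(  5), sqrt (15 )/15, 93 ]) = [ sqrt(15)/15, sqrt( 3),sqrt( 5),69, 93] 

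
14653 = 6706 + 7947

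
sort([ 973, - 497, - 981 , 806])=[ - 981, - 497 , 806, 973 ] 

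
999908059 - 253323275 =746584784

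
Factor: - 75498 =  - 2^1*3^1* 12583^1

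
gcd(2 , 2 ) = 2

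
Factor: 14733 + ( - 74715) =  - 2^1 * 3^1*13^1*769^1  =  -  59982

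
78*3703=288834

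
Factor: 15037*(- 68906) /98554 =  - 518069761/49277=- 11^1* 131^1*263^1 * 1367^1*49277^( - 1) 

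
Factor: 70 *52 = 3640 = 2^3*5^1*7^1*13^1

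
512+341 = 853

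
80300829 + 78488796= 158789625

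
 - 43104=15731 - 58835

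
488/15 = 488/15=32.53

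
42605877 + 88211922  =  130817799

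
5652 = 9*628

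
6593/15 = 439 + 8/15= 439.53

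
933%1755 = 933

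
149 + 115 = 264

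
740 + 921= 1661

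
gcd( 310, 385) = 5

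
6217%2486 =1245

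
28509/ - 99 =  - 288 + 1/33 = - 287.97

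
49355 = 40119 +9236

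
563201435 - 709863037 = -146661602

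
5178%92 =26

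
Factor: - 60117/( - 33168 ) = 2^(  -  4 )*29^1  =  29/16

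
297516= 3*99172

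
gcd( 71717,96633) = 1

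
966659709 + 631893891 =1598553600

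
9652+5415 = 15067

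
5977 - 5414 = 563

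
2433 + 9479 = 11912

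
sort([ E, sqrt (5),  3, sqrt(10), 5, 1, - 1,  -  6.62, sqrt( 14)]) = [-6.62,-1, 1, sqrt( 5 ), E,3,sqrt( 10),  sqrt( 14 ),5]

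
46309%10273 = 5217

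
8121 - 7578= 543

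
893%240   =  173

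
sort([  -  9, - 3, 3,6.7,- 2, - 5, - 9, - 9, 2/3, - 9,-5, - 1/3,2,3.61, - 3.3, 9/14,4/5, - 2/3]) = [ - 9, - 9, - 9, - 9,-5, - 5 , - 3.3, - 3, - 2,-2/3, - 1/3, 9/14  ,  2/3 , 4/5, 2, 3, 3.61  ,  6.7 ]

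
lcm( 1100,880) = 4400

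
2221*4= 8884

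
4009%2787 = 1222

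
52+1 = 53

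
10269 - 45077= - 34808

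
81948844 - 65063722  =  16885122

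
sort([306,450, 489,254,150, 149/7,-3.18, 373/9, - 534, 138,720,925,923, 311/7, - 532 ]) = [ - 534, - 532, - 3.18 , 149/7 , 373/9,311/7,138,150,254,306, 450,489, 720, 923, 925] 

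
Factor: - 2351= - 2351^1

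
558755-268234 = 290521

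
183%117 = 66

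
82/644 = 41/322 = 0.13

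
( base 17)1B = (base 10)28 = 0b11100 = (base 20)18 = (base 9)31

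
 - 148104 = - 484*306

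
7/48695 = 7/48695 = 0.00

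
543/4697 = 543/4697 = 0.12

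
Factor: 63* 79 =4977 = 3^2*7^1 * 79^1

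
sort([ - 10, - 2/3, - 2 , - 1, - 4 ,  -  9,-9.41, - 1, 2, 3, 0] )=[-10, - 9.41,  -  9, - 4, - 2,-1, - 1,-2/3, 0, 2,3]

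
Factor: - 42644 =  - 2^2*7^1*1523^1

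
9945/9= 1105 = 1105.00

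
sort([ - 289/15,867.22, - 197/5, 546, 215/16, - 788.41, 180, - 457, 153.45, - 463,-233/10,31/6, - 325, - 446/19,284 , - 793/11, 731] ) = [ - 788.41,  -  463, - 457 , - 325, - 793/11, - 197/5,-446/19, - 233/10, - 289/15, 31/6, 215/16,153.45, 180 , 284, 546, 731, 867.22] 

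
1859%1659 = 200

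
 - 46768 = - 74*632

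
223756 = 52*4303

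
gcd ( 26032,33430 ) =2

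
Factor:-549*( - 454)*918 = 2^2 * 3^5 * 17^1*61^1*227^1 = 228807828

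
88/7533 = 88/7533 = 0.01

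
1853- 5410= -3557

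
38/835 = 38/835 =0.05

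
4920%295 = 200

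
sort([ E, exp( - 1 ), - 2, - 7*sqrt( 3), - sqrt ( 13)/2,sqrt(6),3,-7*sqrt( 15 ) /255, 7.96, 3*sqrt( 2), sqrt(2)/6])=[ - 7*  sqrt (3), - 2,  -  sqrt (13) /2 , - 7*sqrt( 15 )/255,  sqrt( 2 ) /6 , exp( - 1 ),sqrt( 6 ), E , 3,3 * sqrt ( 2),7.96 ]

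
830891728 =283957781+546933947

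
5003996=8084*619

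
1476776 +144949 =1621725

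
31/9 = 31/9 = 3.44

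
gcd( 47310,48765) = 15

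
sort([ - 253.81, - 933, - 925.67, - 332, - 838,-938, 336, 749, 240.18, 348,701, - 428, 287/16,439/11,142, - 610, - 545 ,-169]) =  [ -938, - 933, - 925.67,-838,-610,-545, - 428, - 332,  -  253.81 , - 169,287/16,439/11,142 , 240.18, 336,  348,701,749]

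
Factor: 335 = 5^1*67^1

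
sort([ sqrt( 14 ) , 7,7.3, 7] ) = [sqrt( 14 ),7, 7, 7.3] 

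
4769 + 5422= 10191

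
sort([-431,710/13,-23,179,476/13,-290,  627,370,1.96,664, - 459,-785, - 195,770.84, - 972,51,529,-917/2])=[-972, - 785,-459,-917/2, - 431, - 290,-195, - 23,1.96,476/13,51,710/13, 179,370,529, 627,664,770.84 ]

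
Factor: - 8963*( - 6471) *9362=542992002426 = 2^1*3^2*31^1*151^1 * 719^1*8963^1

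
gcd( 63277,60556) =1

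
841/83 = 10 + 11/83 = 10.13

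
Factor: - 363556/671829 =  - 388/717 = -2^2*3^(-1)*97^1 * 239^(-1) 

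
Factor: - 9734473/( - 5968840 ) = 2^( - 3)*5^ (  -  1) * 7^1 *37^( - 2)*109^( - 1)*1390639^1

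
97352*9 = 876168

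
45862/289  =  45862/289 = 158.69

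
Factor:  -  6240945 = -3^1*5^1 *29^1*14347^1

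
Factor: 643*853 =548479= 643^1*853^1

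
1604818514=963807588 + 641010926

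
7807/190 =7807/190 = 41.09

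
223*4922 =1097606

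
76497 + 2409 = 78906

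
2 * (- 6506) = -13012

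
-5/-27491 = 5/27491  =  0.00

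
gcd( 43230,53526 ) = 66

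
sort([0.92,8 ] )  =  [0.92,8 ]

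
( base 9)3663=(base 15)c20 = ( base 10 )2730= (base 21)640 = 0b101010101010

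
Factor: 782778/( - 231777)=  -  2^1*3^( - 1)*7^( - 1)*13^(  -  1 )*461^1 = - 922/273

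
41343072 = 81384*508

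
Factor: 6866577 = 3^2*137^1*5569^1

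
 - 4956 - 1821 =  - 6777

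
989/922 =1 + 67/922 = 1.07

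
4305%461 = 156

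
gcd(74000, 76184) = 8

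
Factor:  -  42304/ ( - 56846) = 32/43 = 2^5*43^ ( - 1)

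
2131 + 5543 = 7674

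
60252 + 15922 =76174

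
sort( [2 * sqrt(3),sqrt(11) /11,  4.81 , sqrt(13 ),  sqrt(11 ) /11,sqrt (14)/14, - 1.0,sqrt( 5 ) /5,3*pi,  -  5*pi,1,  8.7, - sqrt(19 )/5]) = [ - 5*pi, - 1.0, - sqrt(19) /5, sqrt(14 )/14,sqrt( 11) /11,sqrt(11)/11,sqrt(5)/5,1 , 2*sqrt(3 )  ,  sqrt(13),  4.81,  8.7, 3*pi]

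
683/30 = 683/30 = 22.77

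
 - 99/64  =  - 99/64 = -1.55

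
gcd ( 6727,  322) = 7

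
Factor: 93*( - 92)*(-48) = 2^6*3^2*23^1*31^1 = 410688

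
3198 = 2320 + 878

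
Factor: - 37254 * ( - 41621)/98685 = 516849578/32895  =  2^1*3^( - 2)*5^( - 1 )* 7^1*17^( - 1 )*43^( - 1 )*887^1* 41621^1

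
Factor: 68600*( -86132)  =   -2^5 * 5^2 * 7^3*61^1*353^1 = - 5908655200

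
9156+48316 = 57472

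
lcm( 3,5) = 15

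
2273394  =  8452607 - 6179213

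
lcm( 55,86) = 4730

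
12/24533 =12/24533 = 0.00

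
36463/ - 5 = -7293  +  2/5=- 7292.60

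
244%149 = 95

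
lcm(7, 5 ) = 35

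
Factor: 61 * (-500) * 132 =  - 2^4*3^1*5^3*11^1*61^1 =-4026000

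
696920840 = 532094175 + 164826665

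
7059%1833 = 1560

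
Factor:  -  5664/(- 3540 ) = 2^3*5^ ( - 1 ) = 8/5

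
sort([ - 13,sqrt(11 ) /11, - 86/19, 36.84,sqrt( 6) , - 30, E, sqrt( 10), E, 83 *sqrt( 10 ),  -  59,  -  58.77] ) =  [ - 59,  -  58.77, - 30, - 13, - 86/19, sqrt ( 11)/11, sqrt( 6), E , E,sqrt( 10 ), 36.84,83*sqrt( 10 )] 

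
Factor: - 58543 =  - 58543^1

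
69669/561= 23223/187 = 124.19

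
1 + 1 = 2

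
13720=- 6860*(  -  2 ) 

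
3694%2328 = 1366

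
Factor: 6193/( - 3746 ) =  - 2^( - 1)*11^1*563^1*1873^ (-1)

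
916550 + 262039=1178589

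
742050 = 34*21825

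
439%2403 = 439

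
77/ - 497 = - 11/71 = -0.15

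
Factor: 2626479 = 3^3*89^1*1093^1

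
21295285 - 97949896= - 76654611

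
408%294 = 114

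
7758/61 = 7758/61 = 127.18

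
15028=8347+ 6681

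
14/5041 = 14/5041 = 0.00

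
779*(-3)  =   - 2337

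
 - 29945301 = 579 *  ( - 51719 ) 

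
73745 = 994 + 72751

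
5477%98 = 87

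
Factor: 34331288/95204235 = 2^3* 3^( - 1 )*5^( - 1 )*7^(-1)*61^1*70351^1*906707^( - 1)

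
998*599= 597802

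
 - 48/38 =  - 24/19 = - 1.26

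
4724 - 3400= 1324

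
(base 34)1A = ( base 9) 48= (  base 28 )1G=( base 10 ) 44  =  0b101100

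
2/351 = 2/351 = 0.01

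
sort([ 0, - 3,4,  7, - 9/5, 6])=[ - 3, - 9/5, 0,4, 6,7]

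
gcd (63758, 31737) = 71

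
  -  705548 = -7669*92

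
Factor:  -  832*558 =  - 464256 = - 2^7*3^2*13^1*31^1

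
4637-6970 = - 2333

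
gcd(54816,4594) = 2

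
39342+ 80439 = 119781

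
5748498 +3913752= 9662250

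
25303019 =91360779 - 66057760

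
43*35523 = 1527489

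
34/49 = 34/49=0.69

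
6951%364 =35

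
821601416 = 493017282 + 328584134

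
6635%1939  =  818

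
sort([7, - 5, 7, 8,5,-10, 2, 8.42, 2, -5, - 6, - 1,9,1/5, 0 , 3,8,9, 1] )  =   [ - 10, - 6, - 5,  -  5,  -  1, 0, 1/5, 1,2, 2, 3, 5, 7, 7,8,8, 8.42, 9, 9 ]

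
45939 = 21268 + 24671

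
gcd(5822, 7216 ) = 82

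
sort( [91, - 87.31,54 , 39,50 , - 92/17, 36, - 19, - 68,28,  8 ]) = [-87.31, - 68, - 19, - 92/17, 8,  28 , 36 , 39, 50, 54,91 ] 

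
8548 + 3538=12086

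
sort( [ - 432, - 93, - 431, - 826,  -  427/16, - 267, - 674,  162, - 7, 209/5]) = [-826, - 674, - 432, - 431, - 267, - 93,-427/16, - 7, 209/5, 162]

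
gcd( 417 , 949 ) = 1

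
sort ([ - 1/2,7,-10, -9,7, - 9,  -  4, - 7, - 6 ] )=[-10, - 9, - 9,-7,-6,-4, - 1/2, 7,7]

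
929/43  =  21 + 26/43= 21.60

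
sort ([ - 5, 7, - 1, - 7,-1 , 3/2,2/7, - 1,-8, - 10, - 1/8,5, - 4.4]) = [ - 10 , - 8, - 7, - 5,-4.4, - 1, - 1, - 1 , - 1/8,  2/7,3/2,5, 7 ]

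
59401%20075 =19251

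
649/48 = 649/48 = 13.52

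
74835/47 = 74835/47 = 1592.23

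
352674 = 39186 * 9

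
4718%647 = 189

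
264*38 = 10032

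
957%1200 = 957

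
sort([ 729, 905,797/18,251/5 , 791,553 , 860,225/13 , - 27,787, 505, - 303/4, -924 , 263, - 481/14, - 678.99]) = [ - 924 ,  -  678.99, - 303/4,-481/14, - 27,225/13,  797/18, 251/5,263 , 505, 553,729,787 , 791,860, 905]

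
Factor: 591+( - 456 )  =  135=3^3*5^1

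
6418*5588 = 35863784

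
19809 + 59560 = 79369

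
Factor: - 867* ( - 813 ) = 704871 = 3^2 * 17^2*271^1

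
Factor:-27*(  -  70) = 1890   =  2^1*3^3 * 5^1*7^1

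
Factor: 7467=3^1 * 19^1*131^1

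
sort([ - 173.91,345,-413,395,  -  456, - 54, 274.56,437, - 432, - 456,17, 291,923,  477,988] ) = [ - 456, - 456, - 432, - 413, - 173.91, - 54, 17,274.56, 291, 345,395,437,477,923,988 ] 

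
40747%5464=2499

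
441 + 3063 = 3504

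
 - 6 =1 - 7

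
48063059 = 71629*671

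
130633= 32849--97784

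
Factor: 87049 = 87049^1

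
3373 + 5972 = 9345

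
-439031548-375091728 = -814123276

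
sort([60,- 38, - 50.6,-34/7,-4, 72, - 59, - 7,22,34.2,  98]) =[- 59, - 50.6, - 38 ,-7,-34/7, - 4, 22,34.2, 60,72, 98]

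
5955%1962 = 69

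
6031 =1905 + 4126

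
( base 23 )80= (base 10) 184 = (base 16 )B8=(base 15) c4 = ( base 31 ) 5T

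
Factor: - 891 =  - 3^4*11^1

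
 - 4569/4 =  - 4569/4 = - 1142.25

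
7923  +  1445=9368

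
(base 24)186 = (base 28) ri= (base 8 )1406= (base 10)774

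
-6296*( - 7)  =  44072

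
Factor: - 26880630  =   - 2^1*3^1*5^1 * 7^1*19^1*6737^1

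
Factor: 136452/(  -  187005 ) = - 332/455 =-  2^2*5^( - 1) * 7^ ( - 1)*13^( -1) * 83^1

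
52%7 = 3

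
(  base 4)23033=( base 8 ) 1317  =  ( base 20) 1FJ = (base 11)5A4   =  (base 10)719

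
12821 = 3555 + 9266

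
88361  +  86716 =175077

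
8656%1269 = 1042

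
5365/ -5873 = -5365/5873 =-  0.91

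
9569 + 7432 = 17001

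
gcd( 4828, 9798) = 142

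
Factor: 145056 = 2^5*3^1*1511^1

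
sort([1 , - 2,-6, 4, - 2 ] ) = [ - 6,-2, - 2, 1,4 ] 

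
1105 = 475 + 630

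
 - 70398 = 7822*( - 9)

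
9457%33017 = 9457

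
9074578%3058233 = 2958112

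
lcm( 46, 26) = 598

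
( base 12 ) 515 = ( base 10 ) 737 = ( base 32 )N1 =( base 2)1011100001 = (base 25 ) 14c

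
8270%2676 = 242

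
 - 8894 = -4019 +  - 4875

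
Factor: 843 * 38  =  32034 = 2^1 *3^1*19^1*281^1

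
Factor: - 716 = - 2^2*179^1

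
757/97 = 757/97 = 7.80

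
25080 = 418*60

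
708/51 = 13  +  15/17= 13.88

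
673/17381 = 673/17381 = 0.04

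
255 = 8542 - 8287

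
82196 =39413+42783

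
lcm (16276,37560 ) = 488280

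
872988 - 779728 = 93260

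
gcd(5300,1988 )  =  4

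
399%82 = 71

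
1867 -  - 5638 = 7505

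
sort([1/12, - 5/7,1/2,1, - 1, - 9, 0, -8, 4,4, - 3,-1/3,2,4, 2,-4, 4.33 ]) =[ - 9 , - 8, -4,-3,-1, - 5/7, - 1/3, 0,1/12, 1/2 , 1,2,  2,4,4,4, 4.33 ]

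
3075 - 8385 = - 5310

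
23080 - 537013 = -513933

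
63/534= 21/178 = 0.12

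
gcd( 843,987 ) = 3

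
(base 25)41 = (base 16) 65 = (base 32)35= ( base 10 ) 101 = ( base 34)2X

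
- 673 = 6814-7487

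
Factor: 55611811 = 17^1 * 251^1 * 13033^1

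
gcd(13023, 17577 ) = 9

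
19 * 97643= 1855217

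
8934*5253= 46930302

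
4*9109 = 36436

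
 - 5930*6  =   - 35580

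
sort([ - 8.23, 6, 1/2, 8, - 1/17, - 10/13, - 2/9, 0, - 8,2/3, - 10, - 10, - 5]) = [  -  10, - 10, - 8.23, - 8, - 5 ,-10/13,  -  2/9, - 1/17,0, 1/2, 2/3,6 , 8] 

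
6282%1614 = 1440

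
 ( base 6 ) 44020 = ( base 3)22022110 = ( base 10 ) 6060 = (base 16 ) 17AC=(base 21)DFC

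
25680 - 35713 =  - 10033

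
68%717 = 68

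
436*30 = 13080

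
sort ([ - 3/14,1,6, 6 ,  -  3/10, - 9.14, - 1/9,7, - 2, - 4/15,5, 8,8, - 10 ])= [ - 10, - 9.14, - 2,  -  3/10, - 4/15, - 3/14, - 1/9, 1,  5,6,6,7 , 8,8]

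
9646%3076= 418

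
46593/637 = 73 + 92/637  =  73.14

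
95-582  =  -487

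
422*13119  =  5536218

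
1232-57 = 1175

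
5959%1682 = 913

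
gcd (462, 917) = 7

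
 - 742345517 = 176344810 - 918690327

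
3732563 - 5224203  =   - 1491640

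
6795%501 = 282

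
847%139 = 13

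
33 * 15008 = 495264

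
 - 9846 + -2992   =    -  12838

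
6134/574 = 10 + 197/287 = 10.69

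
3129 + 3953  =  7082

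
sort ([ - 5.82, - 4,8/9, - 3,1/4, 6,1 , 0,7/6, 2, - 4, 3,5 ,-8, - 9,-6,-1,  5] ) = [ - 9, - 8, - 6 , - 5.82,-4, - 4, - 3,-1,0,1/4,8/9,1,7/6 , 2,3,5,  5 , 6 ]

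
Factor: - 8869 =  - 7^2*181^1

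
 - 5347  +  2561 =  - 2786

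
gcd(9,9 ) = 9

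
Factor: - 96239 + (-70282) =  - 166521 =-3^1*47^1 *1181^1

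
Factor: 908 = 2^2* 227^1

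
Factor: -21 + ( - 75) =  - 96 = - 2^5 * 3^1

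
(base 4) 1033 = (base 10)79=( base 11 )72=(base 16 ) 4f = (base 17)4B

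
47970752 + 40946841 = 88917593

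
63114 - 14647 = 48467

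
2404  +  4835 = 7239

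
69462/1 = 69462 = 69462.00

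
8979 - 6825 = 2154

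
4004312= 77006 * 52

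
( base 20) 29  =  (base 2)110001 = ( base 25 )1O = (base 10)49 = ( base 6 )121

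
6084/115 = 52 + 104/115 =52.90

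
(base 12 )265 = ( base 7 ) 1031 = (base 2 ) 101101101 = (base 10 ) 365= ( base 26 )E1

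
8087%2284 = 1235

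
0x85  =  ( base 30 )4d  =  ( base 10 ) 133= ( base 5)1013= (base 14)97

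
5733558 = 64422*89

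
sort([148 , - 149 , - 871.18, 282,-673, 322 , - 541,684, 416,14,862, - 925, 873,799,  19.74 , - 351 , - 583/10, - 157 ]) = [ - 925, - 871.18, - 673 ,- 541,-351, - 157, - 149, - 583/10  ,  14, 19.74, 148, 282,322 , 416,684,799, 862,  873]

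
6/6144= 1/1024 = 0.00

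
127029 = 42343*3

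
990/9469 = 990/9469 = 0.10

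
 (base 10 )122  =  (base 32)3Q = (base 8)172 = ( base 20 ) 62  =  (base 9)145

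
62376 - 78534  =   - 16158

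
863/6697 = 863/6697 = 0.13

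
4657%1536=49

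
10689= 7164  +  3525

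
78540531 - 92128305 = - 13587774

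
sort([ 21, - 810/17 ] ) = [ - 810/17,21]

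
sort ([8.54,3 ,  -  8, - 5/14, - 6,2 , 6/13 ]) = [-8, - 6 , -5/14, 6/13,2, 3,8.54 ] 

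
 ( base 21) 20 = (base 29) 1d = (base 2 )101010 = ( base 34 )18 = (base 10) 42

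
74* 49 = 3626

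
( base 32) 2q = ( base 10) 90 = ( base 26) 3C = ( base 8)132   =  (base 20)4a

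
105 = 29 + 76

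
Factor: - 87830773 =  - 743^1*118211^1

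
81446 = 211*386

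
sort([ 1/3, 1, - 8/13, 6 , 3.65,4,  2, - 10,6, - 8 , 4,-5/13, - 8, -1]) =[ - 10, -8, - 8, - 1, - 8/13 , - 5/13,1/3, 1,  2,3.65, 4,4, 6,6] 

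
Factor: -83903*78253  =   - 6565661459 = - 7^2*1597^1*83903^1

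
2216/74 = 29 + 35/37 = 29.95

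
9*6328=56952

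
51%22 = 7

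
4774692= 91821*52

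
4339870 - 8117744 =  - 3777874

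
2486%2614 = 2486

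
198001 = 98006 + 99995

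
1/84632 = 1/84632 = 0.00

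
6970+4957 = 11927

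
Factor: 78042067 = 78042067^1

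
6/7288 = 3/3644 = 0.00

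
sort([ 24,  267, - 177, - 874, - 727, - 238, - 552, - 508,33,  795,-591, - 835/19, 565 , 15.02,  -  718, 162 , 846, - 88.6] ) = [ - 874, - 727, - 718, - 591, - 552 ,-508,-238, - 177,  -  88.6, - 835/19, 15.02,  24, 33,  162 , 267,565,795 , 846 ]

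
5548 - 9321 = - 3773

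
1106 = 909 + 197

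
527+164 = 691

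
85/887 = 85/887=0.10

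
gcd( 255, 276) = 3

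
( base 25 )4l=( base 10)121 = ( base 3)11111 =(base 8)171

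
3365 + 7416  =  10781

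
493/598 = 493/598 = 0.82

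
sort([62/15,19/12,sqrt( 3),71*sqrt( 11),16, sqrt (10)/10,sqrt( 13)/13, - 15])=[ - 15,sqrt(13)/13,sqrt(10)/10, 19/12,sqrt( 3),62/15 , 16,71*sqrt(11 )]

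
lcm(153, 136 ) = 1224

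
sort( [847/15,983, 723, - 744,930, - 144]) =[ - 744, - 144,  847/15, 723,930,983 ]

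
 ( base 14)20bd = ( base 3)21202110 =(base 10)5655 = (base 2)1011000010111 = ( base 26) 89D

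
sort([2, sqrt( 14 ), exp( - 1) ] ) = [ exp ( - 1),2,sqrt( 14 ) ] 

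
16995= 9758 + 7237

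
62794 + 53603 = 116397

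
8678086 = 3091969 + 5586117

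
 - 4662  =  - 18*259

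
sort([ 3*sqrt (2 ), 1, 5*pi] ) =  [1,3*sqrt( 2), 5 * pi]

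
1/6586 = 1/6586 = 0.00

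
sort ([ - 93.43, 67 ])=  [-93.43,67]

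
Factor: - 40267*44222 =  - 1780687274 = - 2^1*67^1*601^1*22111^1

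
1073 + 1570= 2643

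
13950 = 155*90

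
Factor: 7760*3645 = 2^4 * 3^6*5^2*97^1 =28285200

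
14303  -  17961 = -3658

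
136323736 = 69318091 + 67005645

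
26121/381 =68 + 71/127= 68.56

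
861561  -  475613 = 385948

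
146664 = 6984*21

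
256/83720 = 32/10465 = 0.00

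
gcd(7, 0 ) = 7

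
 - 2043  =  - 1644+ - 399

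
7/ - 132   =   - 7/132 = - 0.05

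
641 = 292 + 349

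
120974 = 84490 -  - 36484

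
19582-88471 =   -  68889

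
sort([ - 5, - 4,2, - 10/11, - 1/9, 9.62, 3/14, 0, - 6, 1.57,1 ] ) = [  -  6, - 5, - 4, - 10/11  , - 1/9,0 , 3/14,1, 1.57,2, 9.62 ]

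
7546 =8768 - 1222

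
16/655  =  16/655 =0.02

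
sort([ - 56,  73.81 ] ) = [ - 56, 73.81]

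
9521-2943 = 6578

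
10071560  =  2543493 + 7528067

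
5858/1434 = 4+61/717 = 4.09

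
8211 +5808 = 14019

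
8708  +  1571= 10279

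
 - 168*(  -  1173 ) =197064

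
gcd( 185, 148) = 37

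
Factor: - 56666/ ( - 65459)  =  58/67 = 2^1 * 29^1 * 67^( - 1) 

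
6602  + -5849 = 753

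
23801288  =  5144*4627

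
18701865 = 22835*819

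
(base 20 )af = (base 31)6t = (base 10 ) 215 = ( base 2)11010111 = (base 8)327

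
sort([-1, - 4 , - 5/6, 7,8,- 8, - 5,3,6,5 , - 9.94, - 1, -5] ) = [-9.94, - 8,-5, - 5, - 4, - 1, - 1,  -  5/6, 3,5,6,7,8 ]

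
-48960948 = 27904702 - 76865650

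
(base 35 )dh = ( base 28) GO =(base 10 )472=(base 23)KC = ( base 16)1D8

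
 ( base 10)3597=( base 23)6I9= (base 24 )65l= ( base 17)C7A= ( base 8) 7015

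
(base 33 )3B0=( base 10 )3630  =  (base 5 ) 104010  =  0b111000101110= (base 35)2XP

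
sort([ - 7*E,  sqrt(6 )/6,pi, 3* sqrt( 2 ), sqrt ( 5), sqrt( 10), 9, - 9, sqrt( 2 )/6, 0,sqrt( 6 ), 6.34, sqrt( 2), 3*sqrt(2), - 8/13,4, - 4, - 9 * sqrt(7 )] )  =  [ - 9*sqrt (7 ), - 7*E, -9, - 4, - 8/13, 0,sqrt( 2 )/6, sqrt(6) /6, sqrt( 2),sqrt( 5) , sqrt( 6) , pi, sqrt( 10),4 , 3*sqrt ( 2),  3*sqrt( 2 ), 6.34,9 ]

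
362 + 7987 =8349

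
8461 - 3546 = 4915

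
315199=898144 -582945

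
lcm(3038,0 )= 0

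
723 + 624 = 1347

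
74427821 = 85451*871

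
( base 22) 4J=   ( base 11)98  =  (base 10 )107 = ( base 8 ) 153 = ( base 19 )5c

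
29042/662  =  14521/331 = 43.87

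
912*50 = 45600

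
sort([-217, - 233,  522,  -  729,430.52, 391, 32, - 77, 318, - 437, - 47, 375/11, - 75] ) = [-729,-437, - 233, - 217, - 77, -75,-47,  32,375/11 , 318 , 391,430.52, 522] 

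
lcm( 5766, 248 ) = 23064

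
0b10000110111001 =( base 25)dk8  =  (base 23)G78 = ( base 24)enh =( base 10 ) 8633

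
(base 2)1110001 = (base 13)89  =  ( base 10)113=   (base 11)A3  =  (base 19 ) 5i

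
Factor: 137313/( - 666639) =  - 15257/74071 = - 11^1*19^1*73^1*74071^( - 1 )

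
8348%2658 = 374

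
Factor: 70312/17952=47/12 = 2^ ( - 2)*3^( - 1)*  47^1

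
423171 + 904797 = 1327968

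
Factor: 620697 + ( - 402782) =5^1*41^1*1063^1 = 217915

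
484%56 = 36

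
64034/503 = 64034/503 = 127.30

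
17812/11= 17812/11 = 1619.27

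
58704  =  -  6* (- 9784 )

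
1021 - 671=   350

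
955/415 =2 + 25/83=2.30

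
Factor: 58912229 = 67^1*  879287^1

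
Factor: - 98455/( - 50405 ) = 19691/10081 = 7^1*17^(-1)*29^1*97^1*593^(-1 ) 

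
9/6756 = 3/2252 = 0.00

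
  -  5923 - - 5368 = -555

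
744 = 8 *93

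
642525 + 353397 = 995922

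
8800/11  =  800 = 800.00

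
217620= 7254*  30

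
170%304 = 170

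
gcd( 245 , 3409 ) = 7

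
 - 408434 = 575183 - 983617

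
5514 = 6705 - 1191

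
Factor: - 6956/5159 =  - 2^2*7^( -1 )*11^(-1)*37^1  *47^1*67^( - 1)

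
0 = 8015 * 0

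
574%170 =64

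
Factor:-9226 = -2^1*7^1*659^1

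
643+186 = 829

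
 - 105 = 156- 261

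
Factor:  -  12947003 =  - 37^1*349919^1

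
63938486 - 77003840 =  - 13065354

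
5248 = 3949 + 1299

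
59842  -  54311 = 5531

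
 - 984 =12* ( - 82 )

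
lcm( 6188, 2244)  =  204204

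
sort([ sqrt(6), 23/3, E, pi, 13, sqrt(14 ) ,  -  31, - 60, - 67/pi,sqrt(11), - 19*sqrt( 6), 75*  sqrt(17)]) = [ - 60, - 19*sqrt(6), - 31, - 67/pi , sqrt ( 6 ),E , pi, sqrt( 11), sqrt( 14), 23/3 , 13, 75*sqrt( 17)]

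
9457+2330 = 11787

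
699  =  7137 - 6438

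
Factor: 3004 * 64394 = 2^3 * 11^1*751^1 * 2927^1 =193439576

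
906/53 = 17 + 5/53 = 17.09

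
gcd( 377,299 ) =13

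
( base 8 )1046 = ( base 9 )671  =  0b1000100110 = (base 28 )JI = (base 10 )550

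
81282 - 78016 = 3266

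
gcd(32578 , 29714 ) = 358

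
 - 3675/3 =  - 1225 = -1225.00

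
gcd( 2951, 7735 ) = 13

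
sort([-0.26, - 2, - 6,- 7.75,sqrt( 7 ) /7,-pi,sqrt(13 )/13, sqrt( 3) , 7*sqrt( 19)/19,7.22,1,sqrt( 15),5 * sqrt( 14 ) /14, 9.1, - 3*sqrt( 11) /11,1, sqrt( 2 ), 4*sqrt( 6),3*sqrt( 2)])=[-7.75, - 6,-pi,-2,-3* sqrt( 11 )/11, - 0.26,  sqrt( 13)/13,sqrt( 7)/7, 1 , 1, 5*sqrt( 14 ) /14,sqrt(2 ), 7*sqrt ( 19) /19,sqrt(3),sqrt(15 ),3*sqrt(2),7.22,9.1,4*sqrt( 6 )]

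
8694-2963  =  5731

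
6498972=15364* 423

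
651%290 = 71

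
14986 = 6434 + 8552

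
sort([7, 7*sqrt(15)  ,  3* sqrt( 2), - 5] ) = [- 5,3*sqrt( 2),  7 , 7*sqrt( 15 )]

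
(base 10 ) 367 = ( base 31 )bq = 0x16f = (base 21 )HA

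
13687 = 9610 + 4077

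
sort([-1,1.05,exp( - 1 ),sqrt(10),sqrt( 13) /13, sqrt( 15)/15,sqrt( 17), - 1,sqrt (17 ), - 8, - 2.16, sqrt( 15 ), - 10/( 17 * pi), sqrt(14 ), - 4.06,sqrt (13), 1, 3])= [ - 8,-4.06,  -  2.16, - 1,-1,-10/(17*pi) , sqrt(15)/15, sqrt(13) /13,exp( - 1),1, 1.05,3, sqrt(10), sqrt(13 ),sqrt( 14),  sqrt(15), sqrt( 17),sqrt( 17) ] 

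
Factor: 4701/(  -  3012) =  - 2^( - 2) * 251^(  -  1)*1567^1 = - 1567/1004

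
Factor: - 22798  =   - 2^1*11399^1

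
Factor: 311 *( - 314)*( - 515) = 2^1*5^1*103^1*157^1*311^1 = 50291810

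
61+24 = 85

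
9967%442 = 243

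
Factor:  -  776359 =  - 19^1* 29^1 * 1409^1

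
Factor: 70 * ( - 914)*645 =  - 2^2*3^1*5^2*7^1*43^1*457^1 = - 41267100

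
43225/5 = 8645 =8645.00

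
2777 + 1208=3985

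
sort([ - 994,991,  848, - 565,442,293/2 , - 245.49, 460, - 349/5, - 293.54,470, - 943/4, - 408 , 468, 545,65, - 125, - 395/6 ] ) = [ - 994, - 565, - 408, - 293.54,- 245.49 , - 943/4, - 125, - 349/5, - 395/6,65,293/2, 442,460,468, 470,  545,848,991]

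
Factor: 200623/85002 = 2^(-1 )*3^( - 1 )*31^(-1)*439^1 = 439/186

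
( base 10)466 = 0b111010010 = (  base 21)114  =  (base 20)136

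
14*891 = 12474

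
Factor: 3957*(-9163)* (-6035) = 3^1*5^1 * 7^2 * 11^1 * 17^2*71^1*1319^1 = 218816975685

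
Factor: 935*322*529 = 159266030 = 2^1*5^1  *7^1*11^1*17^1  *23^3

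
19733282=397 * 49706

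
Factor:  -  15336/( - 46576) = 27/82 = 2^ ( - 1 )*3^3*41^( - 1)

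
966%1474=966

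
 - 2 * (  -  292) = 584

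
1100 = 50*22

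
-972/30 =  - 162/5 = - 32.40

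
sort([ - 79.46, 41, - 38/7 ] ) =[-79.46 , - 38/7, 41 ]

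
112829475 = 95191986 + 17637489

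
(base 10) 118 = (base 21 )5D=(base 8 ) 166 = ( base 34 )3g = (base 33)3J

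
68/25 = 68/25 = 2.72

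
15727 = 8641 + 7086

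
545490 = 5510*99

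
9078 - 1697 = 7381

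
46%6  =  4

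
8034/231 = 34 + 60/77= 34.78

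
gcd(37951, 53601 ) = 1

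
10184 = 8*1273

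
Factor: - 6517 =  - 7^3 * 19^1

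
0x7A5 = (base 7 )5464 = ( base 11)151a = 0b11110100101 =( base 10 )1957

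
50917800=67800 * 751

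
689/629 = 689/629 = 1.10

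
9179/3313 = 2 + 2553/3313 = 2.77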